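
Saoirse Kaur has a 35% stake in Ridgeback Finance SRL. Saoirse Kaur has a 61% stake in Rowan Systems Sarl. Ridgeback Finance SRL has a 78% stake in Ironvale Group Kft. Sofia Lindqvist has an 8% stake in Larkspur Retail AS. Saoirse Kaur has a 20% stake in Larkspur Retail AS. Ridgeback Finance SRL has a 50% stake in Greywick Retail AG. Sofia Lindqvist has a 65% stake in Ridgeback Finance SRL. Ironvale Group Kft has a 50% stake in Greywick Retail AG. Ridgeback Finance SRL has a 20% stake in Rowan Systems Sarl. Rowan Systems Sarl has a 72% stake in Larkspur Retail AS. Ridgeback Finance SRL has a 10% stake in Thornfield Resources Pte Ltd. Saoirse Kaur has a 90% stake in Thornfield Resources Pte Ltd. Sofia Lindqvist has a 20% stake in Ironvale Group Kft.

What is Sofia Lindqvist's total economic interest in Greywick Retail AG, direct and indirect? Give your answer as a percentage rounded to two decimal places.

Sofia reaches Greywick along 3 paths.
Via Ridgeback: 65% × 50% = 32.5%.
Via Ridgeback → Ironvale: 65% × 78% × 50% = 25.35%.
Via Ironvale: 20% × 50% = 10%.
Total: 32.5% + 25.35% + 10% = 67.85%.

67.85%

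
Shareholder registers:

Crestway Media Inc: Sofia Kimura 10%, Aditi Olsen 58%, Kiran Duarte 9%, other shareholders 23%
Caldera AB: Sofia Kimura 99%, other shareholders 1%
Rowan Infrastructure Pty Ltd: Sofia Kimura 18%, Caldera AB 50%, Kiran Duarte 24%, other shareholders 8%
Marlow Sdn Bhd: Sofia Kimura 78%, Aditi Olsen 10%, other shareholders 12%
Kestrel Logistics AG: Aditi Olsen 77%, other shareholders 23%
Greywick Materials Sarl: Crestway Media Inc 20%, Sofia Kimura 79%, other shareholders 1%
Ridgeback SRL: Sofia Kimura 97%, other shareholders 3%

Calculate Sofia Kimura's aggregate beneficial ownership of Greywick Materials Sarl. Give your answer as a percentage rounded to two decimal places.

Sofia reaches Greywick along 2 paths.
Via Crestway: 10% × 20% = 2%.
Direct stake: 79% = 79%.
Total: 2% + 79% = 81%.
Rounded: 81.00%.

81.00%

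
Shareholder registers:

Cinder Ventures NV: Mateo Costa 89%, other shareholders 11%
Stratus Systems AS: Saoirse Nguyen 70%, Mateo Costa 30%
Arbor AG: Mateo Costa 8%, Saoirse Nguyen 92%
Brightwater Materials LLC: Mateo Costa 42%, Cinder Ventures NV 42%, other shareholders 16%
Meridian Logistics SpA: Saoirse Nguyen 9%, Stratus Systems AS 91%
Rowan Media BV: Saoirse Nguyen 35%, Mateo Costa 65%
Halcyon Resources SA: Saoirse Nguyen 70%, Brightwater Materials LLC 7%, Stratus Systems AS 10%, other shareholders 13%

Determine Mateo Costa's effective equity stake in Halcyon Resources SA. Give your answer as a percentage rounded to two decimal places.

Mateo reaches Halcyon along 3 paths.
Via Brightwater: 42% × 7% = 2.94%.
Via Cinder → Brightwater: 89% × 42% × 7% = 2.6166%.
Via Stratus: 30% × 10% = 3%.
Total: 2.94% + 2.6166% + 3% = 8.5566%.
Rounded: 8.56%.

8.56%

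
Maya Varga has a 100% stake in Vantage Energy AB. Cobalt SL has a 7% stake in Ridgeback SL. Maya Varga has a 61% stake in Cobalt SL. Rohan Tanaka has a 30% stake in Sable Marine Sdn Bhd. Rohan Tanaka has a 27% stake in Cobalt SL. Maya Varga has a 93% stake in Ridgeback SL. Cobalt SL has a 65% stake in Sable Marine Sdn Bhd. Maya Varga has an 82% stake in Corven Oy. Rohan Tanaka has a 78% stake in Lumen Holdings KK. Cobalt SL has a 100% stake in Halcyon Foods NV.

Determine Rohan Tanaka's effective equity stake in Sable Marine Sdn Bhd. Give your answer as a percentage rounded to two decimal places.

Rohan reaches Sable along 2 paths.
Direct stake: 30% = 30%.
Via Cobalt: 27% × 65% = 17.55%.
Total: 30% + 17.55% = 47.55%.

47.55%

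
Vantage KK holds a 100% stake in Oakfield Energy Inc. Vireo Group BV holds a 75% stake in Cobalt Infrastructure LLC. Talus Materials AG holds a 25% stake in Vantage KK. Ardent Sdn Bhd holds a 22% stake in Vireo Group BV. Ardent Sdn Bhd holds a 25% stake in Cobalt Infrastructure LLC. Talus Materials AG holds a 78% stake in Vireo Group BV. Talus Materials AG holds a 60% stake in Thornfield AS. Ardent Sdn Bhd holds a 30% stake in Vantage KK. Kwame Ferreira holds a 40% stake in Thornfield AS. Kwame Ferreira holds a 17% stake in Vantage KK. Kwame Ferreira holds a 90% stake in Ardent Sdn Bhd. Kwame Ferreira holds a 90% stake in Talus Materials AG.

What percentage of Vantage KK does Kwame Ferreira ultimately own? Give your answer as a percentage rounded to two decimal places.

Kwame reaches Vantage along 3 paths.
Via Ardent: 90% × 30% = 27%.
Direct stake: 17% = 17%.
Via Talus: 90% × 25% = 22.5%.
Total: 27% + 17% + 22.5% = 66.5%.
Rounded: 66.50%.

66.50%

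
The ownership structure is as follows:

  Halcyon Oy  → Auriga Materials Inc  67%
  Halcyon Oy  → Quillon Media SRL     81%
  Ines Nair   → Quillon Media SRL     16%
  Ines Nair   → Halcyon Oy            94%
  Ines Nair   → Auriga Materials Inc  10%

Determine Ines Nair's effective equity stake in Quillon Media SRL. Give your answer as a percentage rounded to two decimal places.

Ines reaches Quillon along 2 paths.
Via Halcyon: 94% × 81% = 76.14%.
Direct stake: 16% = 16%.
Total: 76.14% + 16% = 92.14%.

92.14%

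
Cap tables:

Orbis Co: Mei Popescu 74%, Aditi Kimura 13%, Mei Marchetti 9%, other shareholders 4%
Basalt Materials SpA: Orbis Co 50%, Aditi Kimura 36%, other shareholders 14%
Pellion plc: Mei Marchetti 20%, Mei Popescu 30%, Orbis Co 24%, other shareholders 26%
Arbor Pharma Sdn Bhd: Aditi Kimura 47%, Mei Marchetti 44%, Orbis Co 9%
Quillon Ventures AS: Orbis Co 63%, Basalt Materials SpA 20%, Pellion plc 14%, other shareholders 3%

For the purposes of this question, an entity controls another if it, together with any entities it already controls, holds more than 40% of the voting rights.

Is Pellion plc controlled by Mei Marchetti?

Mei Marchetti holds 44% of Arbor, so Mei Marchetti controls Arbor.
In Pellion, Mei Marchetti's side holds only 20%, not > 40%.
So Mei Marchetti does not control Pellion.

No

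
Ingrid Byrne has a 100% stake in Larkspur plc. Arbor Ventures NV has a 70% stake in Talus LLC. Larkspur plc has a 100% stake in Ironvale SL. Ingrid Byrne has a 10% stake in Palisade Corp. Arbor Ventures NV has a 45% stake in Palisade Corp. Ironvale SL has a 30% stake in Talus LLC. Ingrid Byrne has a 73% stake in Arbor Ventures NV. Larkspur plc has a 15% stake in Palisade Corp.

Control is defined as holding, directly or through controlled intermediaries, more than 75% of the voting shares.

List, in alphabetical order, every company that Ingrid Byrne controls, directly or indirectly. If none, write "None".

Ingrid holds 100% of Larkspur, so Ingrid controls Larkspur.
Larkspur holds 100% of Ironvale, so Ingrid controls Ironvale.
No other company's threshold is met.

Ironvale SL, Larkspur plc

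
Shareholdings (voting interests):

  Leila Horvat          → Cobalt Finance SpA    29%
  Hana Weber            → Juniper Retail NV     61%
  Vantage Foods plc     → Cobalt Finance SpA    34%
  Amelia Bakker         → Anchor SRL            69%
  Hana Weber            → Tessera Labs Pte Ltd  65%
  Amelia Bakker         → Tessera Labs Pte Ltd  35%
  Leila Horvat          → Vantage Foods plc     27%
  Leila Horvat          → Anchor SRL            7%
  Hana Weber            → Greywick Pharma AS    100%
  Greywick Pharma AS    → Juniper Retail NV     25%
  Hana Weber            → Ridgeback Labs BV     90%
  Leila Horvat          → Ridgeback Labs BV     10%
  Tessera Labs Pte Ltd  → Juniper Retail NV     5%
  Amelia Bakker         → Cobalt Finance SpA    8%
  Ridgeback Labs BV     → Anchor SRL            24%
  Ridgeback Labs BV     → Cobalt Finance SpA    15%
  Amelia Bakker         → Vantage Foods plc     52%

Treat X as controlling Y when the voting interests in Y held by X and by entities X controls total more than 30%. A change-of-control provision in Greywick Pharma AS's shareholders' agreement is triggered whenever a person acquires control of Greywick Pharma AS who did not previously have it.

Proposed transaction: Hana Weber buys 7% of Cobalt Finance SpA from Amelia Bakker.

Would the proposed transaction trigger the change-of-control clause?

The purchase adds only to Hana's holdings (Amelia's stake shrinks), so Hana is the only person who could newly come to control Greywick.
Hana holds 100% of Greywick, so Hana controls Greywick.
So Hana already controls Greywick before the transaction.
After the purchase, Hana holds 7% of Cobalt directly, and Amelia's stake falls to 1%.
Hana controlled Greywick already, so this is not a new person acquiring control; every other person's position is unchanged or reduced.
No new person acquires control, so the clause is not triggered.

No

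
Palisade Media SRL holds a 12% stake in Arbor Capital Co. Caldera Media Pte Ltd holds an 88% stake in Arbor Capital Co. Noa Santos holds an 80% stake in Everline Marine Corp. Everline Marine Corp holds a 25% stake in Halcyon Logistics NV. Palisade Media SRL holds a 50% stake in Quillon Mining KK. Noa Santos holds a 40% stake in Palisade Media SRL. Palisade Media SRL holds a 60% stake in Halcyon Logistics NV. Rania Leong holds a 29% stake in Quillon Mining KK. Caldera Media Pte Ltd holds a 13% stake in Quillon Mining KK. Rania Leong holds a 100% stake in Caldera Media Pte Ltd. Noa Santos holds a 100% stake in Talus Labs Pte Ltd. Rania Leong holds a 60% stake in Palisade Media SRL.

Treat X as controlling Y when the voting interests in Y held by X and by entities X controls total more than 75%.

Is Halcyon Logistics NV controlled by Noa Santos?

Noa holds 100% of Talus, so Noa controls Talus.
Noa holds 80% of Everline, so Noa controls Everline.
In Halcyon, Noa's side holds only 25%, not > 75%.
So Noa does not control Halcyon.

No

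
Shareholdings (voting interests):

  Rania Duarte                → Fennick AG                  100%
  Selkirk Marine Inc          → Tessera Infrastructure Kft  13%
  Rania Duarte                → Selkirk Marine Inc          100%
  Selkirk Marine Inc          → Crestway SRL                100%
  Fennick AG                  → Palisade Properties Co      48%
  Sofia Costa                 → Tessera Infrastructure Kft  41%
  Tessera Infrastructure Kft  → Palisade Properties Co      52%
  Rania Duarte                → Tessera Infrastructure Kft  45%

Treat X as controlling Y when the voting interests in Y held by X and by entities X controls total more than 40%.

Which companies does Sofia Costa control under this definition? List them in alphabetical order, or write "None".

Palisade Properties Co, Tessera Infrastructure Kft

Sofia holds 41% of Tessera, so Sofia controls Tessera.
Tessera holds 52% of Palisade, so Sofia controls Palisade.
No other company's threshold is met.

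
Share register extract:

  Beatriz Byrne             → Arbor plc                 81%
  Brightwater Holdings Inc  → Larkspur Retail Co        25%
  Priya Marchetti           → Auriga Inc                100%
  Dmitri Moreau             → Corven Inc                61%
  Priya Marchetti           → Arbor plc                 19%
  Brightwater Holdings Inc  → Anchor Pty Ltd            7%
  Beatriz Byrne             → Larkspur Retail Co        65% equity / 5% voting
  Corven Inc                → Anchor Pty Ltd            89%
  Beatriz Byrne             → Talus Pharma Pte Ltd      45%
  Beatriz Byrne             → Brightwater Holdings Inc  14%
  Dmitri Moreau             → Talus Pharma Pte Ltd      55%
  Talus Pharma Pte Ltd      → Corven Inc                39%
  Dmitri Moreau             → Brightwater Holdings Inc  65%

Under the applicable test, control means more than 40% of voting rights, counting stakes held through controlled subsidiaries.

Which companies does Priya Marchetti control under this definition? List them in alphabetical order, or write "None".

Priya holds 100% of Auriga, so Priya controls Auriga.
No other company's threshold is met.

Auriga Inc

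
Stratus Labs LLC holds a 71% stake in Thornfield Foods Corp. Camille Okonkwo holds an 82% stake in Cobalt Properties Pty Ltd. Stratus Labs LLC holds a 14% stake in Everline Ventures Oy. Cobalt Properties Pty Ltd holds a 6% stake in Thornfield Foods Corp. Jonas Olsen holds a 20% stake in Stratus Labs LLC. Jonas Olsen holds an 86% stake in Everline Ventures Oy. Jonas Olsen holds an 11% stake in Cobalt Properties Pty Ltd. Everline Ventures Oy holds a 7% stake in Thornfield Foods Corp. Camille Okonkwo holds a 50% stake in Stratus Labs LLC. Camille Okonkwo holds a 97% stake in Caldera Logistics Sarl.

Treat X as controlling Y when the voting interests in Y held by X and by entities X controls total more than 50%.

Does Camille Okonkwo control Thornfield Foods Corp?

No

Camille holds 82% of Cobalt, so Camille controls Cobalt.
Camille holds 97% of Caldera, so Camille controls Caldera.
In Thornfield, Camille's side holds only 6%, not > 50%.
So Camille does not control Thornfield.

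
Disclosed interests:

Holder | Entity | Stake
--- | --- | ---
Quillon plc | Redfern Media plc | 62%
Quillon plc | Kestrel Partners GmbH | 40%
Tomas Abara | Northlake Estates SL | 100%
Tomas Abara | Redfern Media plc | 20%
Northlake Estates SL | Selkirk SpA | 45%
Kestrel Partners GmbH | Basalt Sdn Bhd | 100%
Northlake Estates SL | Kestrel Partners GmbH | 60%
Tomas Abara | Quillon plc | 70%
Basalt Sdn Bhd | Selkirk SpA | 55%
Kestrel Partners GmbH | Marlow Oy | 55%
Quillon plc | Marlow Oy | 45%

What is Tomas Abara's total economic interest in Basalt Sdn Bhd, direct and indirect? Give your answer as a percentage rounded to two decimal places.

Tomas reaches Basalt along 2 paths.
Via Northlake → Kestrel: 100% × 60% × 100% = 60%.
Via Quillon → Kestrel: 70% × 40% × 100% = 28%.
Total: 60% + 28% = 88%.
Rounded: 88.00%.

88.00%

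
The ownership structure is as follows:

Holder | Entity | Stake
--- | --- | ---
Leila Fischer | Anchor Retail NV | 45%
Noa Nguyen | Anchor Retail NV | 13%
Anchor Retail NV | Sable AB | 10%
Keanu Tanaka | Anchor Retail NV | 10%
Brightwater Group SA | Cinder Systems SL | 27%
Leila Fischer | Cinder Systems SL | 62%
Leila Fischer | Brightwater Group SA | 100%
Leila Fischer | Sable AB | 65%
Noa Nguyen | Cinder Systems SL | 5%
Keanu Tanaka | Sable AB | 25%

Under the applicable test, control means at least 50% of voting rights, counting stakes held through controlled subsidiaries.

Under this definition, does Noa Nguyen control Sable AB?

No

Noa's largest direct stake is 13% in Anchor, which does not meet the threshold, so Noa controls no company.
Neither Noa nor any entity Noa controls holds any voting interest in Sable.
So Noa does not control Sable.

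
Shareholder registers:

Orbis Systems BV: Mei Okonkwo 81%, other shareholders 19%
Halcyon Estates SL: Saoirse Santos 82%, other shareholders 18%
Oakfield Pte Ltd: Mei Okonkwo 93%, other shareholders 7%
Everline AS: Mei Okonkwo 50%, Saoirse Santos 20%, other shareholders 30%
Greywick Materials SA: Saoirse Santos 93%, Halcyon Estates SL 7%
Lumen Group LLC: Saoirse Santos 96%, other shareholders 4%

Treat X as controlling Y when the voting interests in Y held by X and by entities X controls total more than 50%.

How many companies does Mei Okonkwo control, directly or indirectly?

2

Mei holds 81% of Orbis, so Mei controls Orbis.
Mei holds 93% of Oakfield, so Mei controls Oakfield.
No other company's threshold is met.
Mei controls 2 companies.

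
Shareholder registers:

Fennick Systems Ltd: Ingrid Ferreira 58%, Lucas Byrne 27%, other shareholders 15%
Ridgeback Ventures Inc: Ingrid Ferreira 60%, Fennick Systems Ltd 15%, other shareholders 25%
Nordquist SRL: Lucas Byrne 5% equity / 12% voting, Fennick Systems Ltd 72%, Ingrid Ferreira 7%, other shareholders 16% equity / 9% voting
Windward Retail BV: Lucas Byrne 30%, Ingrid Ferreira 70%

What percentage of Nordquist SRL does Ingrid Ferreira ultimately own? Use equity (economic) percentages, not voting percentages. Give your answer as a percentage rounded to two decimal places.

Ingrid reaches Nordquist along 2 paths.
Via Fennick: 58% × 72% = 41.76%.
Direct stake: 7% = 7%.
Total: 41.76% + 7% = 48.76%.

48.76%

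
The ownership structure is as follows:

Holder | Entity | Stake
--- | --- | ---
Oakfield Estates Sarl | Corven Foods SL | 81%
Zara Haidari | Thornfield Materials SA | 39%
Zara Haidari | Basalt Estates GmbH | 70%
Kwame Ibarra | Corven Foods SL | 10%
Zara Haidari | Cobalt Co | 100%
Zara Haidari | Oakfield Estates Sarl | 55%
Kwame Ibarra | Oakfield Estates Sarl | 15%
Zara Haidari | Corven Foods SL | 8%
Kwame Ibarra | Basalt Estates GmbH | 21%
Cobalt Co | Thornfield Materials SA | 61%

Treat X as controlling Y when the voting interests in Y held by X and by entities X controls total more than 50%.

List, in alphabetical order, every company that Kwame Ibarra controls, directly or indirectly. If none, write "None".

Kwame's largest direct stake is 21% in Basalt, which does not meet the threshold.

None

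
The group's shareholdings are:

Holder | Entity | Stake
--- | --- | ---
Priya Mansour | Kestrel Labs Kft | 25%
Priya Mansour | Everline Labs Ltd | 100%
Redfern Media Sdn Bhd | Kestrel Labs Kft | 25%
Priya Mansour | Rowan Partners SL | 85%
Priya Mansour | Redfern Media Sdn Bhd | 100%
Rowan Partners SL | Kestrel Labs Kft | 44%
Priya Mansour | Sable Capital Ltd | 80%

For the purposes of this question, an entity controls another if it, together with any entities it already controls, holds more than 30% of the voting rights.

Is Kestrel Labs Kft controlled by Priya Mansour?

Priya holds 85% of Rowan, so Priya controls Rowan.
Priya holds 100% of Redfern, so Priya controls Redfern.
Rowan and Redfern and Priya together hold 44% + 25% + 25% = 94% of Kestrel, so Priya controls Kestrel.

Yes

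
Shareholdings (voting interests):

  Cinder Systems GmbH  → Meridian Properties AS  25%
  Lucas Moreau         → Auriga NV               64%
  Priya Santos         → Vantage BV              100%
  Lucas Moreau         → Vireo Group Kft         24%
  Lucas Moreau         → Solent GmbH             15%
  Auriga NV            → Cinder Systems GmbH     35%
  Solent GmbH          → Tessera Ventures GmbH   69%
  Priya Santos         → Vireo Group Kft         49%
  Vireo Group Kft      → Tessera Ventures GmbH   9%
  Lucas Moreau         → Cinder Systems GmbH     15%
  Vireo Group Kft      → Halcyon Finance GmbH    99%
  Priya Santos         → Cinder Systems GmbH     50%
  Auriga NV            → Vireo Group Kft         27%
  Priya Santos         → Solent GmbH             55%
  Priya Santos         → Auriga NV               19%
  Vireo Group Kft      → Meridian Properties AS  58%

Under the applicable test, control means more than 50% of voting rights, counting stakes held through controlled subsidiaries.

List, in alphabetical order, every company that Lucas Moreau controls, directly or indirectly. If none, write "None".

Auriga NV, Halcyon Finance GmbH, Meridian Properties AS, Vireo Group Kft

Lucas holds 64% of Auriga, so Lucas controls Auriga.
Lucas and Auriga together hold 24% + 27% = 51% of Vireo, so Lucas controls Vireo.
Vireo holds 58% of Meridian, so Lucas controls Meridian.
Vireo holds 99% of Halcyon, so Lucas controls Halcyon.
No other company's threshold is met.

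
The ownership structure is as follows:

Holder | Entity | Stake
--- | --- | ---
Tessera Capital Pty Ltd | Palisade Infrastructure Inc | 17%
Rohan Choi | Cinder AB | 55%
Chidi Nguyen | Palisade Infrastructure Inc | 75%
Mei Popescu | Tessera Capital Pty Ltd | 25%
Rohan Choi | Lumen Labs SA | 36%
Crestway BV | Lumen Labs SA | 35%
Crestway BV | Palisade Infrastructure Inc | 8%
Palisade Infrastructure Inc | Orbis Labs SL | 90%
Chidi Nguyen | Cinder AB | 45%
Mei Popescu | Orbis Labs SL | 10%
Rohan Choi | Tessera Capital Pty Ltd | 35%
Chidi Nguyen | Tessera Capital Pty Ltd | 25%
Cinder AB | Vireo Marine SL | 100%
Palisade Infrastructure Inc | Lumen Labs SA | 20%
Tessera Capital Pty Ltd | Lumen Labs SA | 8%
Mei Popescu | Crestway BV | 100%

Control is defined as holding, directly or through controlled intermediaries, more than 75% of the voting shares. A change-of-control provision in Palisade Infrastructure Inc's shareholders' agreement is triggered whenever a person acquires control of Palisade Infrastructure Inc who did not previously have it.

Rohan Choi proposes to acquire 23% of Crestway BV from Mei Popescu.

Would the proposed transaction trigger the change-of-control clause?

The purchase adds only to Rohan's holdings (Mei's stake shrinks), so Rohan is the only person who could newly come to control Palisade.
Rohan's largest direct stake is 55% in Cinder, which does not meet the threshold, so Rohan controls no company.
Neither Rohan nor any entity Rohan controls holds any voting interest in Palisade.
So before the transaction, Rohan does not control Palisade.
After the purchase, Rohan holds 23% of Crestway directly, and Mei's stake falls to 77%.
Rohan's side now holds 23% of Crestway, not > 75%, so Rohan still does not control Crestway.
After the transaction, neither Rohan nor any entity Rohan controls holds a voting interest in Palisade, so Rohan still does not control it.
No new person acquires control, so the clause is not triggered.

No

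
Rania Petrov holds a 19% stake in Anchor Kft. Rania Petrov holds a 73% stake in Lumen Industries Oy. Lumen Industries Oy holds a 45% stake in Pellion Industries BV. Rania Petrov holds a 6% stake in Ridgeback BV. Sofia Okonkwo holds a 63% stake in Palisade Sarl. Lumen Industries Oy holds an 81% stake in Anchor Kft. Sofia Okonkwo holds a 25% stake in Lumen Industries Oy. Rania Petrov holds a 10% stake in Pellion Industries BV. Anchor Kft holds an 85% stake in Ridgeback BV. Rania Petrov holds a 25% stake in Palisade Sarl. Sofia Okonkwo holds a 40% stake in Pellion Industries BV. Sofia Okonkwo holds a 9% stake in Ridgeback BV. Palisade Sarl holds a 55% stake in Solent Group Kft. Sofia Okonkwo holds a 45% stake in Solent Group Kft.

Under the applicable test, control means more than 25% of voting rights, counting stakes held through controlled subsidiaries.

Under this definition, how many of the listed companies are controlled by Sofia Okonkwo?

3

Sofia holds 63% of Palisade, so Sofia controls Palisade.
Palisade and Sofia together hold 55% + 45% = 100% of Solent, so Sofia controls Solent.
Sofia holds 40% of Pellion, so Sofia controls Pellion.
No other company's threshold is met.
Sofia controls 3 companies.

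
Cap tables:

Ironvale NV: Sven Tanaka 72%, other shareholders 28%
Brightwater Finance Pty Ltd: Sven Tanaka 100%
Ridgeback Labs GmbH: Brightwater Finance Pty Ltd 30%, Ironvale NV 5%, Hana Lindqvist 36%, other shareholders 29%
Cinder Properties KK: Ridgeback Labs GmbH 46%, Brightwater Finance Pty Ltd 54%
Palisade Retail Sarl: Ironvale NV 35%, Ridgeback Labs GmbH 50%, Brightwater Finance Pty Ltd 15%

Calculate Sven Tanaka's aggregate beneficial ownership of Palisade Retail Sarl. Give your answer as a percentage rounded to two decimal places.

57.00%

Sven reaches Palisade along 4 paths.
Via Ironvale: 72% × 35% = 25.2%.
Via Brightwater → Ridgeback: 100% × 30% × 50% = 15%.
Via Ironvale → Ridgeback: 72% × 5% × 50% = 1.8%.
Via Brightwater: 100% × 15% = 15%.
Total: 25.2% + 15% + 1.8% + 15% = 57%.
Rounded: 57.00%.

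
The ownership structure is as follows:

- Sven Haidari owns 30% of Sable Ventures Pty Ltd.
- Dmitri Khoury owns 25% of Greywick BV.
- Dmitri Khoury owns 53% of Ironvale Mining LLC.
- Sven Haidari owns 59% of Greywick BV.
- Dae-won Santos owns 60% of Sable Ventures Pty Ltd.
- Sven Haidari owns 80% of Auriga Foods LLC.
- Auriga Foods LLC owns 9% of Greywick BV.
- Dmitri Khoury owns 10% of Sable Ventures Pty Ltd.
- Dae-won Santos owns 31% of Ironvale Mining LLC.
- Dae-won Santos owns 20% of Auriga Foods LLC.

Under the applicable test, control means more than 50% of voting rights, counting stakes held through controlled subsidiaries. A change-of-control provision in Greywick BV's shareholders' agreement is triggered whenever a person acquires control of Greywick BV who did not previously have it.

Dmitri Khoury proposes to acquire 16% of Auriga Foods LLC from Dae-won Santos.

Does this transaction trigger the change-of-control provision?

No

The purchase adds only to Dmitri's holdings (Dae-won's stake shrinks), so Dmitri is the only person who could newly come to control Greywick.
Dmitri holds 53% of Ironvale, so Dmitri controls Ironvale.
In Greywick, Dmitri's side holds only 25%, not > 50%.
So before the transaction, Dmitri does not control Greywick.
After the purchase, Dmitri holds 16% of Auriga directly, and Dae-won's stake falls to 4%.
Dmitri's side now holds 16% of Auriga, not > 50%, so Dmitri still does not control Auriga.
After the transaction, Dmitri's side holds 25% of Greywick, not > 50%, so Dmitri still does not control Greywick.
No new person acquires control, so the clause is not triggered.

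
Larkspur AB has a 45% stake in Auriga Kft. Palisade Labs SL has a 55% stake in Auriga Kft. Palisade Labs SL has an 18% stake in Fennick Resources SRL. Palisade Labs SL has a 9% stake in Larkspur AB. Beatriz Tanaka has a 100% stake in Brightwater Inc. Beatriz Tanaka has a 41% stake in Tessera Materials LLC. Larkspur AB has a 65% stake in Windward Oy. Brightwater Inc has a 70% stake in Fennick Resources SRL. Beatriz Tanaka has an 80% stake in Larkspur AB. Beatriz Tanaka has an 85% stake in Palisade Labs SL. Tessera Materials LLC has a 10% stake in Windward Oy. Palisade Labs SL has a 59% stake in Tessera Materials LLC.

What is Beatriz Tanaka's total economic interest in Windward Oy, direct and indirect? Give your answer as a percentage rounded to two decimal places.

Beatriz reaches Windward along 4 paths.
Via Palisade → Tessera: 85% × 59% × 10% = 5.015%.
Via Tessera: 41% × 10% = 4.1%.
Via Palisade → Larkspur: 85% × 9% × 65% = 4.9725%.
Via Larkspur: 80% × 65% = 52%.
Total: 5.015% + 4.1% + 4.9725% + 52% = 66.0875%.
Rounded: 66.09%.

66.09%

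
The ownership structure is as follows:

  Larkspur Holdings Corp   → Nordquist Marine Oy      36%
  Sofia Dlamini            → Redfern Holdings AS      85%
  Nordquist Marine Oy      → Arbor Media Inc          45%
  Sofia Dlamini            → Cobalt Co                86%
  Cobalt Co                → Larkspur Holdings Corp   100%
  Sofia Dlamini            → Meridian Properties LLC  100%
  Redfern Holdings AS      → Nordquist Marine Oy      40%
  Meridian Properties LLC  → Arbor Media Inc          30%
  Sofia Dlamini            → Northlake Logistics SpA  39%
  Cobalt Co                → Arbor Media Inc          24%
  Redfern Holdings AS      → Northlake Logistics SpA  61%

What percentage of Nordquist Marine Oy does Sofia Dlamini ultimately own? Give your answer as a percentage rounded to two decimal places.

64.96%

Sofia reaches Nordquist along 2 paths.
Via Cobalt → Larkspur: 86% × 100% × 36% = 30.96%.
Via Redfern: 85% × 40% = 34%.
Total: 30.96% + 34% = 64.96%.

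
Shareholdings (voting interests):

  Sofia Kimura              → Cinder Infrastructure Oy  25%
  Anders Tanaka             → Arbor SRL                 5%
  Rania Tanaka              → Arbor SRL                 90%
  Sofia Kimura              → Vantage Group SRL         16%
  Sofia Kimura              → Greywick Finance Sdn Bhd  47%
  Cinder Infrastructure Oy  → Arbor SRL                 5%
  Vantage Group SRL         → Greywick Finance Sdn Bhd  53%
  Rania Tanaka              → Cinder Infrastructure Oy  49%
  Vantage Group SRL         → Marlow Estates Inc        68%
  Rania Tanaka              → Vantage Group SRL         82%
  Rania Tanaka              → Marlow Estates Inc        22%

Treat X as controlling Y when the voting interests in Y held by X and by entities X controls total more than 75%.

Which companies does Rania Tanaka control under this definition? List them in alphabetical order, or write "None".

Rania holds 82% of Vantage, so Rania controls Vantage.
Vantage and Rania together hold 68% + 22% = 90% of Marlow, so Rania controls Marlow.
Rania holds 90% of Arbor, so Rania controls Arbor.
No other company's threshold is met.

Arbor SRL, Marlow Estates Inc, Vantage Group SRL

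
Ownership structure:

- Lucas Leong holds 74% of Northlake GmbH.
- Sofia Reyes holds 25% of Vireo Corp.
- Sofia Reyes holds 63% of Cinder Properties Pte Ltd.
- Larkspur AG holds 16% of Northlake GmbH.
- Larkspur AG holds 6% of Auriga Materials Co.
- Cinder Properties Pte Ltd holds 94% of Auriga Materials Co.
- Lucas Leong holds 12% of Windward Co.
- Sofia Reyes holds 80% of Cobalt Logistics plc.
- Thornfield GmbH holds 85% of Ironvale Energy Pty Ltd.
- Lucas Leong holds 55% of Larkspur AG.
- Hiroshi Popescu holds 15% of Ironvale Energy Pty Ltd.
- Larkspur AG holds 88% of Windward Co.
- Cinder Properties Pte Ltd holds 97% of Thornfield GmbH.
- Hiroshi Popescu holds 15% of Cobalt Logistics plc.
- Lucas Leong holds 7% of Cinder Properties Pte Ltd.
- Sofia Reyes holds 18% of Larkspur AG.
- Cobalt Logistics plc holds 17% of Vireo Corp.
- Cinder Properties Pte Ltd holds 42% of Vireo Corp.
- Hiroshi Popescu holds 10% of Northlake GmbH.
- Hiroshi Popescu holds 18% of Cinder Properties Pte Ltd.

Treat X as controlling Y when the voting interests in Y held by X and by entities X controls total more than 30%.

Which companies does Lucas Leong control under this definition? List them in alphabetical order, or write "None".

Larkspur AG, Northlake GmbH, Windward Co

Lucas holds 55% of Larkspur, so Lucas controls Larkspur.
Larkspur and Lucas together hold 16% + 74% = 90% of Northlake, so Lucas controls Northlake.
Larkspur and Lucas together hold 88% + 12% = 100% of Windward, so Lucas controls Windward.
No other company's threshold is met.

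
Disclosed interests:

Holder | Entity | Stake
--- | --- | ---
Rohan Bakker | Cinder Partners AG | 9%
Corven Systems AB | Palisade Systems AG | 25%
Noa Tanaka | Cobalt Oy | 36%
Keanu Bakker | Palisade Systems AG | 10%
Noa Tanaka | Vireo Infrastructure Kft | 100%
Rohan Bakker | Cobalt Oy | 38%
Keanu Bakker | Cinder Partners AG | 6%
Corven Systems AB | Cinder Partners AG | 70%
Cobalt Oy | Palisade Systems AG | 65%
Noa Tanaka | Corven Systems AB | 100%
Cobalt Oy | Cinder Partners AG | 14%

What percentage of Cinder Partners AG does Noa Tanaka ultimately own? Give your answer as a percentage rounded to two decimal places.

Noa reaches Cinder along 2 paths.
Via Corven: 100% × 70% = 70%.
Via Cobalt: 36% × 14% = 5.04%.
Total: 70% + 5.04% = 75.04%.

75.04%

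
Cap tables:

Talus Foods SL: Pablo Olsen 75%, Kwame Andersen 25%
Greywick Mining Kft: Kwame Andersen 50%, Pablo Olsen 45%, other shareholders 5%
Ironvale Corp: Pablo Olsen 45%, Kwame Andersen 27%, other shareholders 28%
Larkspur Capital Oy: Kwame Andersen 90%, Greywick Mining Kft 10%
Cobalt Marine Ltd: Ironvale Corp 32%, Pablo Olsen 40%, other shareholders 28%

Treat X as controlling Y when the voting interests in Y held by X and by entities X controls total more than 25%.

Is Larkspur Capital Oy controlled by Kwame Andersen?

Kwame holds 50% of Greywick, so Kwame controls Greywick.
Kwame and Greywick together hold 90% + 10% = 100% of Larkspur, so Kwame controls Larkspur.

Yes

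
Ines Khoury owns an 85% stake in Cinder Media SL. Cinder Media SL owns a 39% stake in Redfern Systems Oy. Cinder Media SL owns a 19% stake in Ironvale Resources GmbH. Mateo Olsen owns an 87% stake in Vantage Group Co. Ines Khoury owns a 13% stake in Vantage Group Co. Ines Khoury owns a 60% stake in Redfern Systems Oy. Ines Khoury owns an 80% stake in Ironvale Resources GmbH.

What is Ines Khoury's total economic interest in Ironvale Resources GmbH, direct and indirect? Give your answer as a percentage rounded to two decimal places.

Ines reaches Ironvale along 2 paths.
Via Cinder: 85% × 19% = 16.15%.
Direct stake: 80% = 80%.
Total: 16.15% + 80% = 96.15%.

96.15%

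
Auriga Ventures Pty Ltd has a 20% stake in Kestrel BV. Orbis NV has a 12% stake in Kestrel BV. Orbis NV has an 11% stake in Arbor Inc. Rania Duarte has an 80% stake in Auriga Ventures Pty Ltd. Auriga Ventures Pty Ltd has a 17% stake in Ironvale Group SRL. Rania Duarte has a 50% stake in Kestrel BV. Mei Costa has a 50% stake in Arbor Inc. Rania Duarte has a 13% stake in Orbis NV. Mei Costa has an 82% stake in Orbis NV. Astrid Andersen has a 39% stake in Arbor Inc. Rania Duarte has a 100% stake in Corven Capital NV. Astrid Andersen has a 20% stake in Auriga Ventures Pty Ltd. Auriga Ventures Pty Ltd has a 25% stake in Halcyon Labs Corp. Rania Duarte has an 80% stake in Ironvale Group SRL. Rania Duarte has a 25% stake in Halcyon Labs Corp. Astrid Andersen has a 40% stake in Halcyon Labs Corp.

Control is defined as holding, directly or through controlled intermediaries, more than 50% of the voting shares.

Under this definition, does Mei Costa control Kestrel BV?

Mei holds 82% of Orbis, so Mei controls Orbis.
Mei and Orbis together hold 50% + 11% = 61% of Arbor, so Mei controls Arbor.
In Kestrel, Mei's side holds only 12%, not > 50%.
So Mei does not control Kestrel.

No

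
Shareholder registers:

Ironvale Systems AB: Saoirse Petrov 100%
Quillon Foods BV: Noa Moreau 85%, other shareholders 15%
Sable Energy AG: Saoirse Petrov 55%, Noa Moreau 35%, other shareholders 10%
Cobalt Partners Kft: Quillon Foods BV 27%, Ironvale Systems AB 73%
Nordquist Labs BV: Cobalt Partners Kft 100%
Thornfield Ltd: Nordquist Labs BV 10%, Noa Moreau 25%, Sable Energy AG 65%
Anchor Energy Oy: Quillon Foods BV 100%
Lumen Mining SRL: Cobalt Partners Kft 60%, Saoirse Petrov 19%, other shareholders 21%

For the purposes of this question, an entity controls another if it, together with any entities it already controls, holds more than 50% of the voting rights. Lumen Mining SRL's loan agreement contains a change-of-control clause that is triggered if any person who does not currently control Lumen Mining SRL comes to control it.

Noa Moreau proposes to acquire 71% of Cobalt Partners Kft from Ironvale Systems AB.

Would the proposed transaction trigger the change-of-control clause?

Yes

The purchase adds only to Noa's holdings (Ironvale's stake shrinks), so Noa is the only person who could newly come to control Lumen.
Noa holds 85% of Quillon, so Noa controls Quillon.
Quillon holds 100% of Anchor, so Noa controls Anchor.
Neither Noa nor any entity Noa controls holds any voting interest in Lumen.
So before the transaction, Noa does not control Lumen.
After the purchase, Noa holds 71% of Cobalt directly, and Ironvale's stake falls to 2%.
Quillon and Noa together hold 27% + 71% = 98% of Cobalt, so Noa controls Cobalt.
Cobalt holds 60% of Lumen, so Noa controls Lumen.
Noa did not control Lumen before and does after, so the clause is triggered.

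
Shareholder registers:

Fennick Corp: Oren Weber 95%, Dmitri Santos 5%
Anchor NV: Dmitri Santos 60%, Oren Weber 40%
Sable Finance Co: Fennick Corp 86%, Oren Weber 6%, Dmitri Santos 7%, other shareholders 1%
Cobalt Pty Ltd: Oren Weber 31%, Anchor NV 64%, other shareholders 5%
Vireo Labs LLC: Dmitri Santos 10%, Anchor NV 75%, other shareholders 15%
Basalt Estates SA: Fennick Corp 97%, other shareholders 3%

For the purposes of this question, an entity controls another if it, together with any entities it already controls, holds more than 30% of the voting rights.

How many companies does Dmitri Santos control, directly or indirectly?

Dmitri holds 60% of Anchor, so Dmitri controls Anchor.
Anchor holds 64% of Cobalt, so Dmitri controls Cobalt.
Dmitri and Anchor together hold 10% + 75% = 85% of Vireo, so Dmitri controls Vireo.
No other company's threshold is met.
Dmitri controls 3 companies.

3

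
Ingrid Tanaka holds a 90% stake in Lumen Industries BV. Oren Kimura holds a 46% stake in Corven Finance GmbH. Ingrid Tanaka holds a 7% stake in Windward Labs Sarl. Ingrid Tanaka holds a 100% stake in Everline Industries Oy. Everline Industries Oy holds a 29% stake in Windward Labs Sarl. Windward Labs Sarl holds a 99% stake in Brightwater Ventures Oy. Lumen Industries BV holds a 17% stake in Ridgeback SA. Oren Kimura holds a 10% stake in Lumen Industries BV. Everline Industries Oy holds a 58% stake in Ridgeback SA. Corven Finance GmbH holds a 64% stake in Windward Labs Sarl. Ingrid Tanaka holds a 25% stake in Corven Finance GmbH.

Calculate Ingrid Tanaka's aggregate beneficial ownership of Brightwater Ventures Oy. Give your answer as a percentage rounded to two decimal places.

51.48%

Ingrid reaches Brightwater along 3 paths.
Via Windward: 7% × 99% = 6.93%.
Via Corven → Windward: 25% × 64% × 99% = 15.84%.
Via Everline → Windward: 100% × 29% × 99% = 28.71%.
Total: 6.93% + 15.84% + 28.71% = 51.48%.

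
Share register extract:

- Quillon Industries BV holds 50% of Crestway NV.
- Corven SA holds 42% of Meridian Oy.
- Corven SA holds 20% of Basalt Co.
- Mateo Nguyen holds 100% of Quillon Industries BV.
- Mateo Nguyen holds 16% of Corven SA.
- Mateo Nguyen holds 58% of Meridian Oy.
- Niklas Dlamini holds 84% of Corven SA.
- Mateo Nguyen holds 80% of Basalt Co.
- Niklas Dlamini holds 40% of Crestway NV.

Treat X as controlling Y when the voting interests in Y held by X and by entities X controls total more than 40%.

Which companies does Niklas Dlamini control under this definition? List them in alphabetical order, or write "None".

Corven SA, Meridian Oy

Niklas holds 84% of Corven, so Niklas controls Corven.
Corven holds 42% of Meridian, so Niklas controls Meridian.
No other company's threshold is met.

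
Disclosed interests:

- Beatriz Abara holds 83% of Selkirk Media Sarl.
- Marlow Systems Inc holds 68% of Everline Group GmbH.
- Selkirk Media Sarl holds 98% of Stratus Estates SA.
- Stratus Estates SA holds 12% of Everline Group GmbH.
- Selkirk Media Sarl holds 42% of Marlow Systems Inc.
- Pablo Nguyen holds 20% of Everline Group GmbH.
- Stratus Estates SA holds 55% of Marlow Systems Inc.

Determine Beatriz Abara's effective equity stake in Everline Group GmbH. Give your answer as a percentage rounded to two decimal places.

Beatriz reaches Everline along 3 paths.
Via Selkirk → Marlow: 83% × 42% × 68% = 23.7048%.
Via Selkirk → Stratus → Marlow: 83% × 98% × 55% × 68% = 30.42116%.
Via Selkirk → Stratus: 83% × 98% × 12% = 9.7608%.
Total: 23.7048% + 30.42116% + 9.7608% = 63.88676%.
Rounded: 63.89%.

63.89%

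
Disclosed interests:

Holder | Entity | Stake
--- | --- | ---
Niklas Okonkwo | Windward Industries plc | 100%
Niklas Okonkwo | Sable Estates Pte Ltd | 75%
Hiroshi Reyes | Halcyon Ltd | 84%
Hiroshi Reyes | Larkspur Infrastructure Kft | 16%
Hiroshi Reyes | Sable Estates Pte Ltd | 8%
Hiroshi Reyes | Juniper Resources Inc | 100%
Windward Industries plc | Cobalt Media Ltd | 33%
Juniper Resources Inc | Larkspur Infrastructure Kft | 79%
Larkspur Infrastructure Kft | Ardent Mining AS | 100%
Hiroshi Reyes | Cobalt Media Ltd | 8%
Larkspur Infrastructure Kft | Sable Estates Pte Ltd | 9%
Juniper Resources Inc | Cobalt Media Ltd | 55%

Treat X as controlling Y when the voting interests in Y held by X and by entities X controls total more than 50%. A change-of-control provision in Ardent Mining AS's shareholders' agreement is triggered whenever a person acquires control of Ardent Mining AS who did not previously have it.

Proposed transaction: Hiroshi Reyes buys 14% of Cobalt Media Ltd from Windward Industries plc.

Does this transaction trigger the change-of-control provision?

No

The purchase adds only to Hiroshi's holdings (Windward's stake shrinks), so Hiroshi is the only person who could newly come to control Ardent.
Hiroshi holds 100% of Juniper, so Hiroshi controls Juniper.
Hiroshi and Juniper together hold 16% + 79% = 95% of Larkspur, so Hiroshi controls Larkspur.
Larkspur holds 100% of Ardent, so Hiroshi controls Ardent.
So Hiroshi already controls Ardent before the transaction.
After the purchase, Hiroshi's direct stake in Cobalt rises to 8% + 14% = 22%, and Windward's stake falls to 19%.
Hiroshi controlled Ardent already, so this is not a new person acquiring control; every other person's position is unchanged or reduced.
No new person acquires control, so the clause is not triggered.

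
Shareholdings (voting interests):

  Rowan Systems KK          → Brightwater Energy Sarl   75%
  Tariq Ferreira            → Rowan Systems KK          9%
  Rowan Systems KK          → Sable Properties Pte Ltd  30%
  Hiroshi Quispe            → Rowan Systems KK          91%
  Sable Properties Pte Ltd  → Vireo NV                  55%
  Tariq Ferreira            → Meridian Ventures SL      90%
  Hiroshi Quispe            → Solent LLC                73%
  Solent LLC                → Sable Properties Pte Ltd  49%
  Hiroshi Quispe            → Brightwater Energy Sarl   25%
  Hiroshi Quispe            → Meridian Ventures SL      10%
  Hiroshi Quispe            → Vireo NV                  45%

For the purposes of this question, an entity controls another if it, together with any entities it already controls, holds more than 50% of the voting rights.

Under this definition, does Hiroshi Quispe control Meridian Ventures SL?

No

Hiroshi holds 91% of Rowan, so Hiroshi controls Rowan.
Hiroshi holds 73% of Solent, so Hiroshi controls Solent.
Solent and Rowan together hold 49% + 30% = 79% of Sable, so Hiroshi controls Sable.
Hiroshi and Rowan together hold 25% + 75% = 100% of Brightwater, so Hiroshi controls Brightwater.
Hiroshi and Sable together hold 45% + 55% = 100% of Vireo, so Hiroshi controls Vireo.
In Meridian, Hiroshi's side holds only 10%, not > 50%.
So Hiroshi does not control Meridian.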